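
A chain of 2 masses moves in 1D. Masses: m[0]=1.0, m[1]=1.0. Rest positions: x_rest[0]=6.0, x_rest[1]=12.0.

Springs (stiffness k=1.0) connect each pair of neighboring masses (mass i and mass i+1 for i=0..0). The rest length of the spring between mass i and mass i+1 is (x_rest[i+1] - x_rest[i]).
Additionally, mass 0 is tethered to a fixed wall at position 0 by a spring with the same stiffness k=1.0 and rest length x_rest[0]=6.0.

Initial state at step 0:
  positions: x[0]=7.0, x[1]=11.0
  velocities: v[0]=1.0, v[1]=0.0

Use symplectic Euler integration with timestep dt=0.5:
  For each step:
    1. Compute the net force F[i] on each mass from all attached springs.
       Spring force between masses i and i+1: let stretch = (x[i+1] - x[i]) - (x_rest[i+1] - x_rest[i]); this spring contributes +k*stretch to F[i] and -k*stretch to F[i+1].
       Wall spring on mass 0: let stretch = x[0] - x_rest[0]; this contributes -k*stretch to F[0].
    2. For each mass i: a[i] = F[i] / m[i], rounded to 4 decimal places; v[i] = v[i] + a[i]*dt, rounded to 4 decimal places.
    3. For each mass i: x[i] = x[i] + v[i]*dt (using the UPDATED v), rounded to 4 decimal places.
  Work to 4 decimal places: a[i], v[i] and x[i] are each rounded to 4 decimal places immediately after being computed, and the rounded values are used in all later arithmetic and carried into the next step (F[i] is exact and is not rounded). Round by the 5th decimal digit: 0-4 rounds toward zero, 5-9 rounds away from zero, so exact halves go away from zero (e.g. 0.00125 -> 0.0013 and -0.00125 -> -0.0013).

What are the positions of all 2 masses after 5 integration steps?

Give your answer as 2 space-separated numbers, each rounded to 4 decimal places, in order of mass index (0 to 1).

Step 0: x=[7.0000 11.0000] v=[1.0000 0.0000]
Step 1: x=[6.7500 11.5000] v=[-0.5000 1.0000]
Step 2: x=[6.0000 12.3125] v=[-1.5000 1.6250]
Step 3: x=[5.3281 13.0469] v=[-1.3438 1.4688]
Step 4: x=[5.2539 13.3516] v=[-0.1485 0.6094]
Step 5: x=[5.8906 13.1319] v=[1.2734 -0.4395]

Answer: 5.8906 13.1319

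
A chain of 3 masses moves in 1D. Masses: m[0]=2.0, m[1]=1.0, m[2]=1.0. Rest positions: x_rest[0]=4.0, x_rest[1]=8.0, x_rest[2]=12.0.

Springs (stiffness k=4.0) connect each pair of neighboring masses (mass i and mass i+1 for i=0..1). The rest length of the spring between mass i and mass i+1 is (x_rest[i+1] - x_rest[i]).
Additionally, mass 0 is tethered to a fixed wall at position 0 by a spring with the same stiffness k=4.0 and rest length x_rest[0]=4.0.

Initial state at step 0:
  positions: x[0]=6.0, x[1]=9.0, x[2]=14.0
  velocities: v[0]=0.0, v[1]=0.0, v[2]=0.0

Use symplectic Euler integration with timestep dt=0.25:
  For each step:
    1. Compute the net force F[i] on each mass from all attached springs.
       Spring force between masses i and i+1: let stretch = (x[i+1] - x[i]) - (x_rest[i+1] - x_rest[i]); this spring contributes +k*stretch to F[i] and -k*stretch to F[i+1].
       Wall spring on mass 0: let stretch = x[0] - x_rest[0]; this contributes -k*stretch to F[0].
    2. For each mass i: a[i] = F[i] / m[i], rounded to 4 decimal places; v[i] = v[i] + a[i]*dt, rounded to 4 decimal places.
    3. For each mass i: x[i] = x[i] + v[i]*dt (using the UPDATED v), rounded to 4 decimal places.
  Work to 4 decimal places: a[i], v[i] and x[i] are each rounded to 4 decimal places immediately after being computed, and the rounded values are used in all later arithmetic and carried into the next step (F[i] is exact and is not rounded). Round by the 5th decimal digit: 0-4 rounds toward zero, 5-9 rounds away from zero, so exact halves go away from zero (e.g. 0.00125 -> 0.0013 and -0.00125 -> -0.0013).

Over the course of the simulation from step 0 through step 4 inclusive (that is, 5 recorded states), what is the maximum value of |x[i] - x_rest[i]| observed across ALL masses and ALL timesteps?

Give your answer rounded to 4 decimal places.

Step 0: x=[6.0000 9.0000 14.0000] v=[0.0000 0.0000 0.0000]
Step 1: x=[5.6250 9.5000 13.7500] v=[-1.5000 2.0000 -1.0000]
Step 2: x=[5.0313 10.0938 13.4375] v=[-2.3750 2.3750 -1.2500]
Step 3: x=[4.4415 10.2579 13.2891] v=[-2.3594 0.6562 -0.5937]
Step 4: x=[4.0235 9.7257 13.3829] v=[-1.6720 -2.1290 0.3751]
Max displacement = 2.2579

Answer: 2.2579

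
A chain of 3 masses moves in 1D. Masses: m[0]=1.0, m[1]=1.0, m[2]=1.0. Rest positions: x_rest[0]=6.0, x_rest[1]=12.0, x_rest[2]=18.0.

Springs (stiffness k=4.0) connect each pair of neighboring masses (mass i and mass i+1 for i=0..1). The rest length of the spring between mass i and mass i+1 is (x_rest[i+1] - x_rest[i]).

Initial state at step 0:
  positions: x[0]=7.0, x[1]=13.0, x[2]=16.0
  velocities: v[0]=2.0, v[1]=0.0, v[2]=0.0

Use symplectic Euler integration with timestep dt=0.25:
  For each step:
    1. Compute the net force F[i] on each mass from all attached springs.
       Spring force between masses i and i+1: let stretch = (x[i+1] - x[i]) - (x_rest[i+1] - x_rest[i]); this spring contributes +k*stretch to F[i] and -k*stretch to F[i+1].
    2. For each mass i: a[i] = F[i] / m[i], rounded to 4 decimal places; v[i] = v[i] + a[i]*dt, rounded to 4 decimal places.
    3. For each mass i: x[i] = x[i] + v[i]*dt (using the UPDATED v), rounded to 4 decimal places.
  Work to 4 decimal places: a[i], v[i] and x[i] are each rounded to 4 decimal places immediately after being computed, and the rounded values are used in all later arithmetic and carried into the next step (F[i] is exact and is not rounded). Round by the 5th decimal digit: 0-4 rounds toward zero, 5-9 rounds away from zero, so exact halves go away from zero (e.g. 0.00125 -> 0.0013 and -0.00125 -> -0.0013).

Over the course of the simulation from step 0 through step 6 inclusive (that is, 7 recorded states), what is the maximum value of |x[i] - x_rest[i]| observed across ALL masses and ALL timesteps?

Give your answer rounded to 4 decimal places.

Step 0: x=[7.0000 13.0000 16.0000] v=[2.0000 0.0000 0.0000]
Step 1: x=[7.5000 12.2500 16.7500] v=[2.0000 -3.0000 3.0000]
Step 2: x=[7.6875 11.4375 17.8750] v=[0.7500 -3.2500 4.5000]
Step 3: x=[7.3125 11.2969 18.8906] v=[-1.5000 -0.5625 4.0625]
Step 4: x=[6.4336 12.0586 19.5078] v=[-3.5156 3.0468 2.4688]
Step 5: x=[5.4610 13.2764 19.7627] v=[-3.8906 4.8710 1.0196]
Step 6: x=[4.9422 14.1619 19.8960] v=[-2.0752 3.5419 0.5333]
Max displacement = 2.1619

Answer: 2.1619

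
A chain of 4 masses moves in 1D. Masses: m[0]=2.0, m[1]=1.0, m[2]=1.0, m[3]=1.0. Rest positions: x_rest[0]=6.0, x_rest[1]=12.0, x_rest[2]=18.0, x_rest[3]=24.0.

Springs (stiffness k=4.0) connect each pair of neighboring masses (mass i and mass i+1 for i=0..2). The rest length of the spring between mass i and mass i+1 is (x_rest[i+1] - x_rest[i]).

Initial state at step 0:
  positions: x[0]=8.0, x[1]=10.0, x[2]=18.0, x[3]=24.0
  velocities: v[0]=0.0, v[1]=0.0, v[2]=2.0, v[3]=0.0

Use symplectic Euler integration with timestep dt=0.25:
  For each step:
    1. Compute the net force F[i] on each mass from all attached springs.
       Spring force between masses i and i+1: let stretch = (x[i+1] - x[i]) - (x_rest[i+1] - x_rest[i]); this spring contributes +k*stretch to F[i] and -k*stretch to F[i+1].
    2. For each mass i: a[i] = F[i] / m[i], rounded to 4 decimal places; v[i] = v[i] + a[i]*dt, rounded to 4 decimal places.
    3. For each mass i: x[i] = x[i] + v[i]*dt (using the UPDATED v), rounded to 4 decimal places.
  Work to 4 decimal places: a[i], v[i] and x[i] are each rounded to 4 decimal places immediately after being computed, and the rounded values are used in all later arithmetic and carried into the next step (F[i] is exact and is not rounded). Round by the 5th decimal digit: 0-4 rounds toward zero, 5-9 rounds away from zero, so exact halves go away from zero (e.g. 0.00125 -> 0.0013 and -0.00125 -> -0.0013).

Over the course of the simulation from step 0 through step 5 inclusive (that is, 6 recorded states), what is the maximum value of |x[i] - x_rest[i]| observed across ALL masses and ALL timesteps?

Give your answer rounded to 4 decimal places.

Step 0: x=[8.0000 10.0000 18.0000 24.0000] v=[0.0000 0.0000 2.0000 0.0000]
Step 1: x=[7.5000 11.5000 18.0000 24.0000] v=[-2.0000 6.0000 0.0000 0.0000]
Step 2: x=[6.7500 13.6250 17.8750 24.0000] v=[-3.0000 8.5000 -0.5000 0.0000]
Step 3: x=[6.1094 15.0938 18.2188 23.9688] v=[-2.5625 5.8750 1.3750 -0.1250]
Step 4: x=[5.8418 15.0977 19.2188 24.0001] v=[-1.0703 0.0156 4.0000 0.1250]
Step 5: x=[5.9812 13.8179 20.3839 24.3360] v=[0.5577 -5.1192 4.6602 1.3437]
Max displacement = 3.0977

Answer: 3.0977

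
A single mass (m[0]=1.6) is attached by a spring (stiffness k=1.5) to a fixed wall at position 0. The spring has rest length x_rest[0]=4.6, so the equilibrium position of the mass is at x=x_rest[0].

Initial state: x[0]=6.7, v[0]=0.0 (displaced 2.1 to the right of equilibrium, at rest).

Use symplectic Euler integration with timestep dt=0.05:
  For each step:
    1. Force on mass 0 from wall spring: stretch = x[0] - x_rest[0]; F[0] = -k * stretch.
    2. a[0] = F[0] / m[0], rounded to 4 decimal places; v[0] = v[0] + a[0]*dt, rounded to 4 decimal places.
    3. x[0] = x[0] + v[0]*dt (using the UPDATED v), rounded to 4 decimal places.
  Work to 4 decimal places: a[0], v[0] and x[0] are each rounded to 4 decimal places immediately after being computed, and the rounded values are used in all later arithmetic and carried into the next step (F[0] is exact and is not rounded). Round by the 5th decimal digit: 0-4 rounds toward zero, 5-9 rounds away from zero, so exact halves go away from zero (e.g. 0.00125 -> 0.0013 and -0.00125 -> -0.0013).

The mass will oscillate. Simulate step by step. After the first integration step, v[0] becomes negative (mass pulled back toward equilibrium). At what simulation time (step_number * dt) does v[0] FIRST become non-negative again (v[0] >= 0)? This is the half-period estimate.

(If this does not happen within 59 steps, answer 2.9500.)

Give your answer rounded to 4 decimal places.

Step 0: x=[6.7000] v=[0.0000]
Step 1: x=[6.6951] v=[-0.0984]
Step 2: x=[6.6853] v=[-0.1966]
Step 3: x=[6.6706] v=[-0.2944]
Step 4: x=[6.6510] v=[-0.3915]
Step 5: x=[6.6266] v=[-0.4876]
Step 6: x=[6.5975] v=[-0.5826]
Step 7: x=[6.5637] v=[-0.6762]
Step 8: x=[6.5253] v=[-0.7683]
Step 9: x=[6.4824] v=[-0.8586]
Step 10: x=[6.4351] v=[-0.9468]
Step 11: x=[6.3835] v=[-1.0328]
Step 12: x=[6.3277] v=[-1.1164]
Step 13: x=[6.2678] v=[-1.1974]
Step 14: x=[6.2040] v=[-1.2756]
Step 15: x=[6.1365] v=[-1.3508]
Step 16: x=[6.0654] v=[-1.4228]
Step 17: x=[5.9908] v=[-1.4915]
Step 18: x=[5.9130] v=[-1.5567]
Step 19: x=[5.8321] v=[-1.6182]
Step 20: x=[5.7483] v=[-1.6760]
Step 21: x=[5.6618] v=[-1.7298]
Step 22: x=[5.5728] v=[-1.7796]
Step 23: x=[5.4815] v=[-1.8252]
Step 24: x=[5.3882] v=[-1.8665]
Step 25: x=[5.2930] v=[-1.9034]
Step 26: x=[5.1962] v=[-1.9359]
Step 27: x=[5.0980] v=[-1.9638]
Step 28: x=[4.9986] v=[-1.9871]
Step 29: x=[4.8983] v=[-2.0058]
Step 30: x=[4.7973] v=[-2.0198]
Step 31: x=[4.6958] v=[-2.0291]
Step 32: x=[4.5941] v=[-2.0336]
Step 33: x=[4.4924] v=[-2.0333]
Step 34: x=[4.3910] v=[-2.0283]
Step 35: x=[4.2901] v=[-2.0185]
Step 36: x=[4.1899] v=[-2.0040]
Step 37: x=[4.0907] v=[-1.9848]
Step 38: x=[3.9927] v=[-1.9609]
Step 39: x=[3.8961] v=[-1.9324]
Step 40: x=[3.8011] v=[-1.8994]
Step 41: x=[3.7080] v=[-1.8620]
Step 42: x=[3.6170] v=[-1.8202]
Step 43: x=[3.5283] v=[-1.7741]
Step 44: x=[3.4421] v=[-1.7239]
Step 45: x=[3.3586] v=[-1.6696]
Step 46: x=[3.2780] v=[-1.6114]
Step 47: x=[3.2005] v=[-1.5494]
Step 48: x=[3.1263] v=[-1.4838]
Step 49: x=[3.0556] v=[-1.4147]
Step 50: x=[2.9885] v=[-1.3423]
Step 51: x=[2.9252] v=[-1.2668]
Step 52: x=[2.8658] v=[-1.1883]
Step 53: x=[2.8105] v=[-1.1070]
Step 54: x=[2.7593] v=[-1.0231]
Step 55: x=[2.7125] v=[-0.9368]
Step 56: x=[2.6701] v=[-0.8483]
Step 57: x=[2.6322] v=[-0.7578]
Step 58: x=[2.5989] v=[-0.6656]
Step 59: x=[2.5703] v=[-0.5718]
v[0] did not become non-negative within 59 steps; using fallback time=2.9500

Answer: 2.9500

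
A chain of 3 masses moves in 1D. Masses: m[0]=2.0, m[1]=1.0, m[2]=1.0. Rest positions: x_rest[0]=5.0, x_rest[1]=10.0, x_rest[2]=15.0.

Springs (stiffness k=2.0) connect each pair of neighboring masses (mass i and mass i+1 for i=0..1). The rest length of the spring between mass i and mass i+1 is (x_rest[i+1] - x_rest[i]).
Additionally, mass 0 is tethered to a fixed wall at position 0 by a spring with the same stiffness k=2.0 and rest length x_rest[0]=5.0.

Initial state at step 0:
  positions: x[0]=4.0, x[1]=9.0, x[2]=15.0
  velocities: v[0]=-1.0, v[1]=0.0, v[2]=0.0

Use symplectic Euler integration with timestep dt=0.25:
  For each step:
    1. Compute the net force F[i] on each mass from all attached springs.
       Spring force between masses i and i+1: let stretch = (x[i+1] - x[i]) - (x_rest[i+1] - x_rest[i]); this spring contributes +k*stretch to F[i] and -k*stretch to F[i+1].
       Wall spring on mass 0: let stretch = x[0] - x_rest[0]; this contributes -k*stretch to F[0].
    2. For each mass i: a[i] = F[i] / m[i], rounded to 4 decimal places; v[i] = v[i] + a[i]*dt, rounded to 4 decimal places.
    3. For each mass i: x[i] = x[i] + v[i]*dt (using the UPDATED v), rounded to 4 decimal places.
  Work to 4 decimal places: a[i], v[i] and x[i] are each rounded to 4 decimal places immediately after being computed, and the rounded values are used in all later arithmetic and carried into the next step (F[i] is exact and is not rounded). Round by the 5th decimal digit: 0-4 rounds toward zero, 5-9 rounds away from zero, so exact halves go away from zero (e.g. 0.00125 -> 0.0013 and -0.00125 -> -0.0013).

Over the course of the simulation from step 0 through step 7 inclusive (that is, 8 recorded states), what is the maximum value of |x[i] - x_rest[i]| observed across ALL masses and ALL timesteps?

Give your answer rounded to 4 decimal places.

Step 0: x=[4.0000 9.0000 15.0000] v=[-1.0000 0.0000 0.0000]
Step 1: x=[3.8125 9.1250 14.8750] v=[-0.7500 0.5000 -0.5000]
Step 2: x=[3.7188 9.3047 14.6563] v=[-0.3750 0.7188 -0.8750]
Step 3: x=[3.7418 9.4551 14.3936] v=[0.0918 0.6017 -1.0508]
Step 4: x=[3.8880 9.5087 14.1386] v=[0.5847 0.2143 -1.0201]
Step 5: x=[4.1425 9.4384 13.9298] v=[1.0179 -0.2811 -0.8351]
Step 6: x=[4.4691 9.2676 13.7846] v=[1.3063 -0.6834 -0.5808]
Step 7: x=[4.8163 9.0616 13.6998] v=[1.3887 -0.8242 -0.3393]
Max displacement = 1.3002

Answer: 1.3002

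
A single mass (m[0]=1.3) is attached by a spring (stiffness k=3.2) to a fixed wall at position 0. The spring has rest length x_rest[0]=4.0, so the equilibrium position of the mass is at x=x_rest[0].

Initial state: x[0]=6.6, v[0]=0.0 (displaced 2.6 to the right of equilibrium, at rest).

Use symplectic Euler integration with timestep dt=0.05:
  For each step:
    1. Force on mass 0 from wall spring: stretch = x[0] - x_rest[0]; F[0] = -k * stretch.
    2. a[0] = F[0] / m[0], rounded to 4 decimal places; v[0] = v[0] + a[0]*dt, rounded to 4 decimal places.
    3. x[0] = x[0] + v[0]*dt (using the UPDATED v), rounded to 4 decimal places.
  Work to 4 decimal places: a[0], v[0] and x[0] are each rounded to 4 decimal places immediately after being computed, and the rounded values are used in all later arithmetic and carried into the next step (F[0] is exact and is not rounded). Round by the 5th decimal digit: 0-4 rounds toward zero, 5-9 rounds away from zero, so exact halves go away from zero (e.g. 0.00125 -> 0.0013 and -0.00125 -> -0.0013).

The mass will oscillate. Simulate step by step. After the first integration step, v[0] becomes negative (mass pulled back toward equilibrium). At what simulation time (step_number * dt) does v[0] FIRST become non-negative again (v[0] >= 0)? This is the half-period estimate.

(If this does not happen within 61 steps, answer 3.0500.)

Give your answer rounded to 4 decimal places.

Step 0: x=[6.6000] v=[0.0000]
Step 1: x=[6.5840] v=[-0.3200]
Step 2: x=[6.5521] v=[-0.6380]
Step 3: x=[6.5045] v=[-0.9521]
Step 4: x=[6.4415] v=[-1.2603]
Step 5: x=[6.3635] v=[-1.5608]
Step 6: x=[6.2709] v=[-1.8517]
Step 7: x=[6.1643] v=[-2.1312]
Step 8: x=[6.0444] v=[-2.3976]
Step 9: x=[5.9119] v=[-2.6492]
Step 10: x=[5.7677] v=[-2.8845]
Step 11: x=[5.6126] v=[-3.1021]
Step 12: x=[5.4476] v=[-3.3006]
Step 13: x=[5.2737] v=[-3.4788]
Step 14: x=[5.0919] v=[-3.6356]
Step 15: x=[4.9034] v=[-3.7700]
Step 16: x=[4.7093] v=[-3.8812]
Step 17: x=[4.5109] v=[-3.9685]
Step 18: x=[4.3093] v=[-4.0314]
Step 19: x=[4.1058] v=[-4.0695]
Step 20: x=[3.9017] v=[-4.0825]
Step 21: x=[3.6982] v=[-4.0704]
Step 22: x=[3.4965] v=[-4.0333]
Step 23: x=[3.2979] v=[-3.9713]
Step 24: x=[3.1037] v=[-3.8849]
Step 25: x=[2.9150] v=[-3.7746]
Step 26: x=[2.7329] v=[-3.6411]
Step 27: x=[2.5586] v=[-3.4852]
Step 28: x=[2.3932] v=[-3.3078]
Step 29: x=[2.2377] v=[-3.1100]
Step 30: x=[2.0930] v=[-2.8931]
Step 31: x=[1.9601] v=[-2.6584]
Step 32: x=[1.8397] v=[-2.4073]
Step 33: x=[1.7326] v=[-2.1414]
Step 34: x=[1.6395] v=[-1.8623]
Step 35: x=[1.5609] v=[-1.5718]
Step 36: x=[1.4973] v=[-1.2716]
Step 37: x=[1.4491] v=[-0.9636]
Step 38: x=[1.4166] v=[-0.6496]
Step 39: x=[1.4000] v=[-0.3316]
Step 40: x=[1.3994] v=[-0.0116]
Step 41: x=[1.4148] v=[0.3085]
First v>=0 after going negative at step 41, time=2.0500

Answer: 2.0500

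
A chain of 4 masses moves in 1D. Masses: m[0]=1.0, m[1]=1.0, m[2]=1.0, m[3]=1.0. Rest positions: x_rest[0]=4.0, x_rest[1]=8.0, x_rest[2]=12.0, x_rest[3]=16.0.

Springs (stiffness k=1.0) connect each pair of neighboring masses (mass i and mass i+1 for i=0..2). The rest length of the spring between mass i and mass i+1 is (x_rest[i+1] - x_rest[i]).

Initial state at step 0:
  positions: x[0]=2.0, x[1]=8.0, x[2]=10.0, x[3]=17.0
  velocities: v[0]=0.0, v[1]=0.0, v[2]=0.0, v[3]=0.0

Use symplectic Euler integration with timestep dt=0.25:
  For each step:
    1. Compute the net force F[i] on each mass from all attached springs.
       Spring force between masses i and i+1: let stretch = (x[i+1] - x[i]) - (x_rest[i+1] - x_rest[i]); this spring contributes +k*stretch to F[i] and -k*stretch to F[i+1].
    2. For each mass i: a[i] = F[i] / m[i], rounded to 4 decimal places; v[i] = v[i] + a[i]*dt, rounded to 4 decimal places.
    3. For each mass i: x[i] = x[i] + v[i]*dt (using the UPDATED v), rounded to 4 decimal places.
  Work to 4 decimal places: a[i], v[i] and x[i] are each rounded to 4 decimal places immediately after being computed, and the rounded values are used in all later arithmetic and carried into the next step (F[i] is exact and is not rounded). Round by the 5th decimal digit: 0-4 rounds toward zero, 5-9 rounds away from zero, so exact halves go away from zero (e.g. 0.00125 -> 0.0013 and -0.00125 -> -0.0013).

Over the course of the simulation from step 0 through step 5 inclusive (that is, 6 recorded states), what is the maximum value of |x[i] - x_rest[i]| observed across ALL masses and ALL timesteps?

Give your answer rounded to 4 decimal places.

Answer: 2.0368

Derivation:
Step 0: x=[2.0000 8.0000 10.0000 17.0000] v=[0.0000 0.0000 0.0000 0.0000]
Step 1: x=[2.1250 7.7500 10.3125 16.8125] v=[0.5000 -1.0000 1.2500 -0.7500]
Step 2: x=[2.3516 7.3086 10.8711 16.4688] v=[0.9063 -1.7656 2.2344 -1.3750]
Step 3: x=[2.6380 6.7801 11.5569 16.0252] v=[1.1456 -2.1142 2.7432 -1.7744]
Step 4: x=[2.9333 6.2912 12.2234 15.5523] v=[1.1811 -1.9555 2.6661 -1.8915]
Step 5: x=[3.1885 5.9632 12.7272 15.1214] v=[1.0206 -1.3119 2.0153 -1.7237]
Max displacement = 2.0368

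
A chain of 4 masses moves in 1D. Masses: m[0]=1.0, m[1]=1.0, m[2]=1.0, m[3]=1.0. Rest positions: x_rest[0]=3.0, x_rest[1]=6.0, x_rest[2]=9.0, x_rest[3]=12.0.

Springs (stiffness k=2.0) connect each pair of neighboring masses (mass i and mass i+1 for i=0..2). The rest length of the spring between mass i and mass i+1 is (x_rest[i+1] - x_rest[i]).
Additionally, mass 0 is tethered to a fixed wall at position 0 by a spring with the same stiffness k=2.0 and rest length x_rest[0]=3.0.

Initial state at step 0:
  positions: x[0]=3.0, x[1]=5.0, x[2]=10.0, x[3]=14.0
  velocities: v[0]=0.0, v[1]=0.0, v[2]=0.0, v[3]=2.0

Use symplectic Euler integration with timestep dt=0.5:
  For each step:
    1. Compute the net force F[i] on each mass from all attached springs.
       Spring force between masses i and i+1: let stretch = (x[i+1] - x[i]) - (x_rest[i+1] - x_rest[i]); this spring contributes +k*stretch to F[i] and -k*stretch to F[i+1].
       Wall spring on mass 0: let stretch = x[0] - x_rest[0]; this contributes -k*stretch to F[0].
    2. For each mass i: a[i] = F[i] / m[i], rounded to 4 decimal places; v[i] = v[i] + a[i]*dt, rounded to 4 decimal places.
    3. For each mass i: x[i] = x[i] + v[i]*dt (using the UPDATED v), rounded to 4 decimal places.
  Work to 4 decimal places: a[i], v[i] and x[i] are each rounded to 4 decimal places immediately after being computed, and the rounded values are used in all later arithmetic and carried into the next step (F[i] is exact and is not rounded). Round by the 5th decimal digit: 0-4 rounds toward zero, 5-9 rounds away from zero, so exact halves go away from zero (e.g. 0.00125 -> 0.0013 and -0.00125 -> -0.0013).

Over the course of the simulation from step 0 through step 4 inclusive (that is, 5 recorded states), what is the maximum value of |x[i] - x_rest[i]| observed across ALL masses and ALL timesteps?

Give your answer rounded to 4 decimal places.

Answer: 2.5000

Derivation:
Step 0: x=[3.0000 5.0000 10.0000 14.0000] v=[0.0000 0.0000 0.0000 2.0000]
Step 1: x=[2.5000 6.5000 9.5000 14.5000] v=[-1.0000 3.0000 -1.0000 1.0000]
Step 2: x=[2.7500 7.5000 10.0000 14.0000] v=[0.5000 2.0000 1.0000 -1.0000]
Step 3: x=[4.0000 7.3750 11.2500 13.0000] v=[2.5000 -0.2500 2.5000 -2.0000]
Step 4: x=[4.9375 7.5000 11.4375 12.6250] v=[1.8750 0.2500 0.3750 -0.7500]
Max displacement = 2.5000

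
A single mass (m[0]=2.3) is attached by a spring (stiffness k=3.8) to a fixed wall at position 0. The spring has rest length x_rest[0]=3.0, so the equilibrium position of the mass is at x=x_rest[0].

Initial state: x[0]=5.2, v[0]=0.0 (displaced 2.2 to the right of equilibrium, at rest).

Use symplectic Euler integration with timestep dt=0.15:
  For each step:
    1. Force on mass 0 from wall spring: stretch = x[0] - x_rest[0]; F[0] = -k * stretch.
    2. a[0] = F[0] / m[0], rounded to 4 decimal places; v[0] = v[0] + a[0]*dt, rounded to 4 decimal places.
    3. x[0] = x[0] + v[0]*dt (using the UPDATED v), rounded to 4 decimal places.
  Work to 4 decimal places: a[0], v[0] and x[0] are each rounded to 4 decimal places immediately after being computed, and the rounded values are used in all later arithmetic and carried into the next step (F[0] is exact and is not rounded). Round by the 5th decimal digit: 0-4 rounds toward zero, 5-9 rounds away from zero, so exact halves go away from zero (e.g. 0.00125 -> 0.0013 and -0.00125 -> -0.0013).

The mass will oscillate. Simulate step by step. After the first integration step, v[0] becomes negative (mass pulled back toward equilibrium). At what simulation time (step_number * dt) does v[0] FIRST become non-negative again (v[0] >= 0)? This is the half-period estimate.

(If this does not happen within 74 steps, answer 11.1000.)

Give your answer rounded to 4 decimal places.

Answer: 2.5500

Derivation:
Step 0: x=[5.2000] v=[0.0000]
Step 1: x=[5.1182] v=[-0.5452]
Step 2: x=[4.9577] v=[-1.0701]
Step 3: x=[4.7244] v=[-1.5553]
Step 4: x=[4.4270] v=[-1.9827]
Step 5: x=[4.0765] v=[-2.3364]
Step 6: x=[3.6860] v=[-2.6032]
Step 7: x=[3.2700] v=[-2.7732]
Step 8: x=[2.8440] v=[-2.8401]
Step 9: x=[2.4238] v=[-2.8014]
Step 10: x=[2.0250] v=[-2.6586]
Step 11: x=[1.6625] v=[-2.4170]
Step 12: x=[1.3497] v=[-2.0855]
Step 13: x=[1.0982] v=[-1.6765]
Step 14: x=[0.9174] v=[-1.2052]
Step 15: x=[0.8140] v=[-0.6891]
Step 16: x=[0.7919] v=[-0.1473]
Step 17: x=[0.8519] v=[0.3999]
First v>=0 after going negative at step 17, time=2.5500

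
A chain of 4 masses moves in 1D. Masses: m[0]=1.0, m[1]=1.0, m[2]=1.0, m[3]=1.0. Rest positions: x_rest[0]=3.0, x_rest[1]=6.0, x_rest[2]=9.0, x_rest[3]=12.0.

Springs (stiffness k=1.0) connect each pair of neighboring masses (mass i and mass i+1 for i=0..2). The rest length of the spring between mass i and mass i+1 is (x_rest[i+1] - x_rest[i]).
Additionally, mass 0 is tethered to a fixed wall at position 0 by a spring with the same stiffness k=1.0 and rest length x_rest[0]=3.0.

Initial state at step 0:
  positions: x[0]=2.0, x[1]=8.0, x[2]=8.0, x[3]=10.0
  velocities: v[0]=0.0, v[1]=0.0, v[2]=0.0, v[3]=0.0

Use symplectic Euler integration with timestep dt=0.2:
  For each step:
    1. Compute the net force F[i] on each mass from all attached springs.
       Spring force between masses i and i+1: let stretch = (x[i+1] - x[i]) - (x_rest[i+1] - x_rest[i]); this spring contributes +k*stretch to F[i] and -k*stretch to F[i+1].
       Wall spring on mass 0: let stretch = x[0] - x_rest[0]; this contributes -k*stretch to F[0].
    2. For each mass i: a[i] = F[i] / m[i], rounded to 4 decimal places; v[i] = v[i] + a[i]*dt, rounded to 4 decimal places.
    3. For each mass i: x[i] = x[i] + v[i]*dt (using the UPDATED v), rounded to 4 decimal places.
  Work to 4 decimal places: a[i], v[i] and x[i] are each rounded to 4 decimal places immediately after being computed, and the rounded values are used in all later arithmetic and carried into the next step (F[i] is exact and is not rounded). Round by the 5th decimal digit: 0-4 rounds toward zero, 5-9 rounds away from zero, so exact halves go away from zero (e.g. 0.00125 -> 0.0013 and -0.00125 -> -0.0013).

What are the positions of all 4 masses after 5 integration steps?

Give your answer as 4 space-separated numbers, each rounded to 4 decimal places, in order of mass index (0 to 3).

Step 0: x=[2.0000 8.0000 8.0000 10.0000] v=[0.0000 0.0000 0.0000 0.0000]
Step 1: x=[2.1600 7.7600 8.0800 10.0400] v=[0.8000 -1.2000 0.4000 0.2000]
Step 2: x=[2.4576 7.3088 8.2256 10.1216] v=[1.4880 -2.2560 0.7280 0.4080]
Step 3: x=[2.8509 6.7002 8.4104 10.2474] v=[1.9667 -3.0429 0.9238 0.6288]
Step 4: x=[3.2842 6.0061 8.6002 10.4197] v=[2.1664 -3.4707 0.9492 0.8614]
Step 5: x=[3.6950 5.3068 8.7591 10.6392] v=[2.0539 -3.4963 0.7943 1.0975]

Answer: 3.6950 5.3068 8.7591 10.6392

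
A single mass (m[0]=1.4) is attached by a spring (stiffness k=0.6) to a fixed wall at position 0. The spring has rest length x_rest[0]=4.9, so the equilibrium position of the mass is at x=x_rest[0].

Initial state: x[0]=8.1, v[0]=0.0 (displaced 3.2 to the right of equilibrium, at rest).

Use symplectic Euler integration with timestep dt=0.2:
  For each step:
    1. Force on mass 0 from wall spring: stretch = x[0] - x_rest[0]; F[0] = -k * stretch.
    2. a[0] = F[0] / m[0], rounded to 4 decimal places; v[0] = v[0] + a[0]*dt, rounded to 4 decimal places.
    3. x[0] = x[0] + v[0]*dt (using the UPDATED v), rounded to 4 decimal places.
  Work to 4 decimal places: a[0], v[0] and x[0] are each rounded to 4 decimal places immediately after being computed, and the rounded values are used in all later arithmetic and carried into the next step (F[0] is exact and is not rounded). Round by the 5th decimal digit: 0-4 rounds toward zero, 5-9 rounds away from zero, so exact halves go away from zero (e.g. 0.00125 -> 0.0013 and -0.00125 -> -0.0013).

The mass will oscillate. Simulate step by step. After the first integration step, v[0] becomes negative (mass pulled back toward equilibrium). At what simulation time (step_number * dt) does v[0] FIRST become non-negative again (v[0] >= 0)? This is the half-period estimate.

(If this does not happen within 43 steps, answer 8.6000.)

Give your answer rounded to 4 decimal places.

Answer: 4.8000

Derivation:
Step 0: x=[8.1000] v=[0.0000]
Step 1: x=[8.0451] v=[-0.2743]
Step 2: x=[7.9363] v=[-0.5439]
Step 3: x=[7.7755] v=[-0.8042]
Step 4: x=[7.5654] v=[-1.0507]
Step 5: x=[7.3096] v=[-1.2792]
Step 6: x=[7.0125] v=[-1.4857]
Step 7: x=[6.6791] v=[-1.6668]
Step 8: x=[6.3152] v=[-1.8193]
Step 9: x=[5.9271] v=[-1.9406]
Step 10: x=[5.5214] v=[-2.0286]
Step 11: x=[5.1050] v=[-2.0819]
Step 12: x=[4.6851] v=[-2.0995]
Step 13: x=[4.2689] v=[-2.0811]
Step 14: x=[3.8635] v=[-2.0270]
Step 15: x=[3.4759] v=[-1.9382]
Step 16: x=[3.1127] v=[-1.8161]
Step 17: x=[2.7801] v=[-1.6629]
Step 18: x=[2.4839] v=[-1.4812]
Step 19: x=[2.2291] v=[-1.2741]
Step 20: x=[2.0201] v=[-1.0452]
Step 21: x=[1.8604] v=[-0.7984]
Step 22: x=[1.7528] v=[-0.5379]
Step 23: x=[1.6992] v=[-0.2681]
Step 24: x=[1.7005] v=[0.0063]
First v>=0 after going negative at step 24, time=4.8000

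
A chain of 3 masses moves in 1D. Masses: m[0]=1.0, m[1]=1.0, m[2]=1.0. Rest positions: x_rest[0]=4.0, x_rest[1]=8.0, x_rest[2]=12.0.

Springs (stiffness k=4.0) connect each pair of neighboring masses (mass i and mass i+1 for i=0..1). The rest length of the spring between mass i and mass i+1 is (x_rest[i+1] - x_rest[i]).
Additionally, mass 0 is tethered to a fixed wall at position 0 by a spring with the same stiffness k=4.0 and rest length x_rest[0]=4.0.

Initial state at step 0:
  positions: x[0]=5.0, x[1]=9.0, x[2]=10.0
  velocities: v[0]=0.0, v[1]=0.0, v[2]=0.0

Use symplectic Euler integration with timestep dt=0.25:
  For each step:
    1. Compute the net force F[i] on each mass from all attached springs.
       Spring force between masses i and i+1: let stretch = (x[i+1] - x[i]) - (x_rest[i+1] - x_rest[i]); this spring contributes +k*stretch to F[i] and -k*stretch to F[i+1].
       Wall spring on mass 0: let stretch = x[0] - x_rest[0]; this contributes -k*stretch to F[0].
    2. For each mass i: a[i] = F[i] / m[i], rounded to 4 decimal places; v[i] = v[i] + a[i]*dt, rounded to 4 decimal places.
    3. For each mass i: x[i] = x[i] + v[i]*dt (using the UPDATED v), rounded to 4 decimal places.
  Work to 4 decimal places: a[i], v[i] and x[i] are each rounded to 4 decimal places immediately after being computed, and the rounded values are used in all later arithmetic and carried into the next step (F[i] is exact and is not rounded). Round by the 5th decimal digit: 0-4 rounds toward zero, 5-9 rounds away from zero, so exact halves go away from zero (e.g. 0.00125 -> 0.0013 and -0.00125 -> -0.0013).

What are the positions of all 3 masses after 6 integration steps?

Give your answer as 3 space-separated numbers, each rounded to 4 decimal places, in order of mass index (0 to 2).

Step 0: x=[5.0000 9.0000 10.0000] v=[0.0000 0.0000 0.0000]
Step 1: x=[4.7500 8.2500 10.7500] v=[-1.0000 -3.0000 3.0000]
Step 2: x=[4.1875 7.2500 11.8750] v=[-2.2500 -4.0000 4.5000]
Step 3: x=[3.3438 6.6406 12.8438] v=[-3.3750 -2.4375 3.8750]
Step 4: x=[2.4883 6.7578 13.2618] v=[-3.4220 0.4689 1.6718]
Step 5: x=[2.0781 7.4337 13.0538] v=[-1.6408 2.7034 -0.8322]
Step 6: x=[2.4873 8.1757 12.4407] v=[1.6367 2.9679 -2.4523]

Answer: 2.4873 8.1757 12.4407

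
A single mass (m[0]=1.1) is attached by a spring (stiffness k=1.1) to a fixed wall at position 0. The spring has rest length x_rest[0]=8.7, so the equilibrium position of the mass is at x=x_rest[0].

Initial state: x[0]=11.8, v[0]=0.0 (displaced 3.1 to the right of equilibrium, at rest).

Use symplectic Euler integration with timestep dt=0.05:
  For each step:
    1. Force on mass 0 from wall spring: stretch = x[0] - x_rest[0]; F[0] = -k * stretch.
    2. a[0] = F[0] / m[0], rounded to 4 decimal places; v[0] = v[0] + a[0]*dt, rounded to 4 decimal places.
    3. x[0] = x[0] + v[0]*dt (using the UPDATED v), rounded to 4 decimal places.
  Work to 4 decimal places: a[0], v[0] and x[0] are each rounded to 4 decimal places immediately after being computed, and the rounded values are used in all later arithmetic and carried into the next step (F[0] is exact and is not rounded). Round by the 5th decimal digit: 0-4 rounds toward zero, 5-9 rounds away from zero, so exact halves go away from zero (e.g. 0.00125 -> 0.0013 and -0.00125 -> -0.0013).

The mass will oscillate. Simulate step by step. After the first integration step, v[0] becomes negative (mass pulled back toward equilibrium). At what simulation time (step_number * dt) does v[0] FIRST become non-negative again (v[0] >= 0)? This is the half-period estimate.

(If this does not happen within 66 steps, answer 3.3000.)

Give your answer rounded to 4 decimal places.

Answer: 3.1500

Derivation:
Step 0: x=[11.8000] v=[0.0000]
Step 1: x=[11.7923] v=[-0.1550]
Step 2: x=[11.7768] v=[-0.3096]
Step 3: x=[11.7536] v=[-0.4634]
Step 4: x=[11.7228] v=[-0.6161]
Step 5: x=[11.6844] v=[-0.7672]
Step 6: x=[11.6386] v=[-0.9164]
Step 7: x=[11.5854] v=[-1.0633]
Step 8: x=[11.5250] v=[-1.2076]
Step 9: x=[11.4576] v=[-1.3489]
Step 10: x=[11.3833] v=[-1.4868]
Step 11: x=[11.3023] v=[-1.6210]
Step 12: x=[11.2147] v=[-1.7511]
Step 13: x=[11.1209] v=[-1.8768]
Step 14: x=[11.0210] v=[-1.9978]
Step 15: x=[10.9153] v=[-2.1139]
Step 16: x=[10.8041] v=[-2.2247]
Step 17: x=[10.6876] v=[-2.3299]
Step 18: x=[10.5661] v=[-2.4293]
Step 19: x=[10.4400] v=[-2.5226]
Step 20: x=[10.3095] v=[-2.6096]
Step 21: x=[10.1750] v=[-2.6901]
Step 22: x=[10.0368] v=[-2.7639]
Step 23: x=[9.8953] v=[-2.8307]
Step 24: x=[9.7508] v=[-2.8905]
Step 25: x=[9.6037] v=[-2.9430]
Step 26: x=[9.4543] v=[-2.9882]
Step 27: x=[9.3030] v=[-3.0259]
Step 28: x=[9.1502] v=[-3.0561]
Step 29: x=[8.9963] v=[-3.0786]
Step 30: x=[8.8416] v=[-3.0934]
Step 31: x=[8.6866] v=[-3.1005]
Step 32: x=[8.5316] v=[-3.0998]
Step 33: x=[8.3770] v=[-3.0914]
Step 34: x=[8.2232] v=[-3.0753]
Step 35: x=[8.0706] v=[-3.0515]
Step 36: x=[7.9196] v=[-3.0200]
Step 37: x=[7.7706] v=[-2.9810]
Step 38: x=[7.6239] v=[-2.9345]
Step 39: x=[7.4799] v=[-2.8807]
Step 40: x=[7.3389] v=[-2.8197]
Step 41: x=[7.2013] v=[-2.7516]
Step 42: x=[7.0675] v=[-2.6767]
Step 43: x=[6.9377] v=[-2.5951]
Step 44: x=[6.8124] v=[-2.5070]
Step 45: x=[6.6918] v=[-2.4126]
Step 46: x=[6.5762] v=[-2.3122]
Step 47: x=[6.4659] v=[-2.2060]
Step 48: x=[6.3612] v=[-2.0943]
Step 49: x=[6.2623] v=[-1.9774]
Step 50: x=[6.1695] v=[-1.8555]
Step 51: x=[6.0831] v=[-1.7290]
Step 52: x=[6.0032] v=[-1.5982]
Step 53: x=[5.9300] v=[-1.4634]
Step 54: x=[5.8638] v=[-1.3249]
Step 55: x=[5.8046] v=[-1.1831]
Step 56: x=[5.7527] v=[-1.0383]
Step 57: x=[5.7082] v=[-0.8909]
Step 58: x=[5.6711] v=[-0.7413]
Step 59: x=[5.6416] v=[-0.5899]
Step 60: x=[5.6198] v=[-0.4370]
Step 61: x=[5.6057] v=[-0.2830]
Step 62: x=[5.5993] v=[-0.1283]
Step 63: x=[5.6006] v=[0.0267]
First v>=0 after going negative at step 63, time=3.1500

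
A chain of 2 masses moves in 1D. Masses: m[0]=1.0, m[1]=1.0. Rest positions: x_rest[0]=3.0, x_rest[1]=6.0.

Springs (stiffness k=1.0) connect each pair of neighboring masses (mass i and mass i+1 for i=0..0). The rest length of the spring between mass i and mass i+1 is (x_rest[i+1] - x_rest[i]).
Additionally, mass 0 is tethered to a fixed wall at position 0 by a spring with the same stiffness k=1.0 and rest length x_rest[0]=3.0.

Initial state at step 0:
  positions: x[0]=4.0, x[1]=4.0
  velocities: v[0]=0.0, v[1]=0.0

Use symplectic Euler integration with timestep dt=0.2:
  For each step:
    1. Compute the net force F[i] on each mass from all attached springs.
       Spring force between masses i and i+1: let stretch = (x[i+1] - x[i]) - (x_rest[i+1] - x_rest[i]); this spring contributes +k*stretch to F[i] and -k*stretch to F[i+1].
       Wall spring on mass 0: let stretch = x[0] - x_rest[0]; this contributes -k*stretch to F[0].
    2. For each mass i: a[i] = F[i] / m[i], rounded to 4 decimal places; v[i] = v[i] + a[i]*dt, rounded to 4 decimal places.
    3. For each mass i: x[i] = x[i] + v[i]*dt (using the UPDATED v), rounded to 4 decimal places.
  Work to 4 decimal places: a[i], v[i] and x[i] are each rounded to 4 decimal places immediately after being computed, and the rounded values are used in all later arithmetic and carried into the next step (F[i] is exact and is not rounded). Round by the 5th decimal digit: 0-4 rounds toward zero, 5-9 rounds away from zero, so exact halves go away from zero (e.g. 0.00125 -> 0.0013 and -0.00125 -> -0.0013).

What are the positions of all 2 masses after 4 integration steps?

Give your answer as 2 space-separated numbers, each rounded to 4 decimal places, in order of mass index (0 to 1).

Step 0: x=[4.0000 4.0000] v=[0.0000 0.0000]
Step 1: x=[3.8400 4.1200] v=[-0.8000 0.6000]
Step 2: x=[3.5376 4.3488] v=[-1.5120 1.1440]
Step 3: x=[3.1261 4.6652] v=[-2.0573 1.5818]
Step 4: x=[2.6512 5.0400] v=[-2.3747 1.8740]

Answer: 2.6512 5.0400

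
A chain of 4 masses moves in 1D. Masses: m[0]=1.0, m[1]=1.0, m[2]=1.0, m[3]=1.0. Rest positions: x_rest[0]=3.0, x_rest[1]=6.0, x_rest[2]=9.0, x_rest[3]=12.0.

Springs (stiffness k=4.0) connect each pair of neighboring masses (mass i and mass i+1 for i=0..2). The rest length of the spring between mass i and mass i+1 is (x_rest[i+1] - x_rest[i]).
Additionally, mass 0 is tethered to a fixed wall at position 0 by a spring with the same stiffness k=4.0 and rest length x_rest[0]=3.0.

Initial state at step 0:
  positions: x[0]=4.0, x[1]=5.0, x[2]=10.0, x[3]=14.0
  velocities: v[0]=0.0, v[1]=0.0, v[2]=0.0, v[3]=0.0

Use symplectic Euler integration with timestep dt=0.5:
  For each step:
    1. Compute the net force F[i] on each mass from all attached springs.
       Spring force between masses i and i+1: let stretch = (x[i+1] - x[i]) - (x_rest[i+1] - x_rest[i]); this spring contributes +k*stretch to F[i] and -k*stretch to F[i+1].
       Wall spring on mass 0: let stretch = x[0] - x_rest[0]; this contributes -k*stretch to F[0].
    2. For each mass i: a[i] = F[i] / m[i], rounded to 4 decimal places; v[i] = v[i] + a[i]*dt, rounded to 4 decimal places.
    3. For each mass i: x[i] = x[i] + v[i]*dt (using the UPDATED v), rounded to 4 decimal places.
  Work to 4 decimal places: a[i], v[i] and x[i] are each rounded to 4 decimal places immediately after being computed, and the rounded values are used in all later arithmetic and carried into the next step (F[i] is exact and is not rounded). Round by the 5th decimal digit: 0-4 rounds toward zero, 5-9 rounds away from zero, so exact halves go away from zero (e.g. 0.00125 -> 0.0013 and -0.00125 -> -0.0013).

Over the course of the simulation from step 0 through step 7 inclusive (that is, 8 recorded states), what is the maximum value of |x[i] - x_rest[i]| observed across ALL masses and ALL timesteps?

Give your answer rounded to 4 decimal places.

Step 0: x=[4.0000 5.0000 10.0000 14.0000] v=[0.0000 0.0000 0.0000 0.0000]
Step 1: x=[1.0000 9.0000 9.0000 13.0000] v=[-6.0000 8.0000 -2.0000 -2.0000]
Step 2: x=[5.0000 5.0000 12.0000 11.0000] v=[8.0000 -8.0000 6.0000 -4.0000]
Step 3: x=[4.0000 8.0000 7.0000 13.0000] v=[-2.0000 6.0000 -10.0000 4.0000]
Step 4: x=[3.0000 6.0000 9.0000 12.0000] v=[-2.0000 -4.0000 4.0000 -2.0000]
Step 5: x=[2.0000 4.0000 11.0000 11.0000] v=[-2.0000 -4.0000 4.0000 -2.0000]
Step 6: x=[1.0000 7.0000 6.0000 13.0000] v=[-2.0000 6.0000 -10.0000 4.0000]
Step 7: x=[5.0000 3.0000 9.0000 11.0000] v=[8.0000 -8.0000 6.0000 -4.0000]
Max displacement = 3.0000

Answer: 3.0000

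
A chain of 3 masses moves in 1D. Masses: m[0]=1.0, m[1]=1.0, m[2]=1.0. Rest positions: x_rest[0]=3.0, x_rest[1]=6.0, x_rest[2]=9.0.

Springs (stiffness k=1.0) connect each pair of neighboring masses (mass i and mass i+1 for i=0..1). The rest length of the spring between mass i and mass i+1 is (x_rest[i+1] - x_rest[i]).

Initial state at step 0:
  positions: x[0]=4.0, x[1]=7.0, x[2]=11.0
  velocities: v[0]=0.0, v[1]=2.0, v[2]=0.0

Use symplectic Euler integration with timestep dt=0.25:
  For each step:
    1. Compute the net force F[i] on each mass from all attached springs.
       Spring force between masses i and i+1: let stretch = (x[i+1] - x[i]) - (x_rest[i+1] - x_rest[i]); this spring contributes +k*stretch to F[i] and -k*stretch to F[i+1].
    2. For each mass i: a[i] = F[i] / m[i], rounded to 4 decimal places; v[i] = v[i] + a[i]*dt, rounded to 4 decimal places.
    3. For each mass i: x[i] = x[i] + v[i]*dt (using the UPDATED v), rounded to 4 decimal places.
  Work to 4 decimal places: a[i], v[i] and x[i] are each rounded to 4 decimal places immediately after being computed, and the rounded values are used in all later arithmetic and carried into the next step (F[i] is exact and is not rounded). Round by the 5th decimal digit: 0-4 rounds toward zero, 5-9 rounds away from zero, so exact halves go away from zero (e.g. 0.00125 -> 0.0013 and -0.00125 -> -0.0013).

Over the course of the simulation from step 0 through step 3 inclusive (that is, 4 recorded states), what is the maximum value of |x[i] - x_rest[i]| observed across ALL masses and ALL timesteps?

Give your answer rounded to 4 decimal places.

Step 0: x=[4.0000 7.0000 11.0000] v=[0.0000 2.0000 0.0000]
Step 1: x=[4.0000 7.5625 10.9375] v=[0.0000 2.2500 -0.2500]
Step 2: x=[4.0352 8.1133 10.8516] v=[0.1406 2.2031 -0.3438]
Step 3: x=[4.1377 8.5804 10.7820] v=[0.4101 1.8682 -0.2784]
Max displacement = 2.5804

Answer: 2.5804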